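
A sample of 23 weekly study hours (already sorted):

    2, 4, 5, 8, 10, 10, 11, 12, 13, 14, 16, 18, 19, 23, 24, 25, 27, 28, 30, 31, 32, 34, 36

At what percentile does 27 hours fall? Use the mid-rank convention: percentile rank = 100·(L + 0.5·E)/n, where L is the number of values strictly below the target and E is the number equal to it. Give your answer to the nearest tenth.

71.7

Count below 27: L = 16; count equal: E = 1; n = 23.
Percentile rank = 100·(16 + 0.5·1)/23 = 100·16.5/23 = 71.74.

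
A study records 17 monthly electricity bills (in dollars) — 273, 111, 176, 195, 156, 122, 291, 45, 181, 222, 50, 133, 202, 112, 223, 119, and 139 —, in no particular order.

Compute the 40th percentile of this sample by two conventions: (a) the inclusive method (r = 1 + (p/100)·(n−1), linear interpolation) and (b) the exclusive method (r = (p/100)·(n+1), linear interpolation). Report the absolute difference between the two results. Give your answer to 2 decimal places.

1.20

Sorted: 45, 50, 111, 112, 119, 122, 133, 139, 156, 176, 181, 195, 202, 222, 223, 273, 291.
n = 17.
(a) r = 7.4; between ranks 7 (133) and 8 (139): 135.4.
(b) r = 7.2; between ranks 7 (133) and 8 (139): 134.2.
|135.4 − 134.2| = 1.2.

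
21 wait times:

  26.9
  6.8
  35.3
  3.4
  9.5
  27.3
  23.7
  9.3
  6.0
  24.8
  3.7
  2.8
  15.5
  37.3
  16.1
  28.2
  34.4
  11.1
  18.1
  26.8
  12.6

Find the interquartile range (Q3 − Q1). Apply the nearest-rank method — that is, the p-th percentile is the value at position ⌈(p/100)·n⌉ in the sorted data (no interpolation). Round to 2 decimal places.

17.60

Sorted: 2.8, 3.4, 3.7, 6.0, 6.8, 9.3, 9.5, 11.1, 12.6, 15.5, 16.1, 18.1, 23.7, 24.8, 26.8, 26.9, 27.3, 28.2, 34.4, 35.3, 37.3.
n = 21.
P25: rank ⌈25/100·21⌉ = 6 → 9.3.
P75: rank ⌈75/100·21⌉ = 16 → 26.9.
Difference: 26.9 − 9.3 = 17.6.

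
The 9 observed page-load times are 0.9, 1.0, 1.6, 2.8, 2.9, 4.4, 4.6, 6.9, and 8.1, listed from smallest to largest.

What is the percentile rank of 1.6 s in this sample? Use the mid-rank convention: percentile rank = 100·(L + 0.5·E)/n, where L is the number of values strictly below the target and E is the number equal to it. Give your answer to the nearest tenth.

27.8

Count below 1.6: L = 2; count equal: E = 1; n = 9.
Percentile rank = 100·(2 + 0.5·1)/9 = 100·2.5/9 = 27.78.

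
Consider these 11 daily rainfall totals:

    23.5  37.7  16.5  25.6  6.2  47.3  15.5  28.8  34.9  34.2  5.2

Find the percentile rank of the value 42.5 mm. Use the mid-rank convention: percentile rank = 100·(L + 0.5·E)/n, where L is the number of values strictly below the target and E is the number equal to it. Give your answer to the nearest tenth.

Sorted: 5.2, 6.2, 15.5, 16.5, 23.5, 25.6, 28.8, 34.2, 34.9, 37.7, 47.3.
Count below 42.5: L = 10; count equal: E = 0; n = 11.
Percentile rank = 100·(10 + 0.5·0)/11 = 100·10/11 = 90.91.

90.9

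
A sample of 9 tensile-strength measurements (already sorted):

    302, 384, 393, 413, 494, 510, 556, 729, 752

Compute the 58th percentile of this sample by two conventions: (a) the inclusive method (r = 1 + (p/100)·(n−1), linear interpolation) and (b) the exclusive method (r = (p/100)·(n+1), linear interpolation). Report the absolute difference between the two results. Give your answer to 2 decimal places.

2.56

n = 9.
(a) r = 5.64; between ranks 5 (494) and 6 (510): 504.24.
(b) r = 5.8; between ranks 5 (494) and 6 (510): 506.8.
|504.24 − 506.8| = 2.56.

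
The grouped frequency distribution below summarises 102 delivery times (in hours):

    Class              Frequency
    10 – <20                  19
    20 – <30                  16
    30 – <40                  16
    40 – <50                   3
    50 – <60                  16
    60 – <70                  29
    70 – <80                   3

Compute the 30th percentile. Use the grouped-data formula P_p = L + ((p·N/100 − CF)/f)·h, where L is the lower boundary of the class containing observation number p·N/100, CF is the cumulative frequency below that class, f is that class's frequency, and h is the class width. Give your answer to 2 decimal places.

N = 102; target position k = 30/100 · 102 = 30.6.
Cumulative frequencies: 19, 35, 51, 54, 70, 99, 102.
Observation 30.6 falls in the class 20 – <30.
L = 20, CF = 19, f = 16, h = 10.
P30 = 20 + ((30.6 − 19)/16)·10 = 20 + 7.25 = 27.25.

27.25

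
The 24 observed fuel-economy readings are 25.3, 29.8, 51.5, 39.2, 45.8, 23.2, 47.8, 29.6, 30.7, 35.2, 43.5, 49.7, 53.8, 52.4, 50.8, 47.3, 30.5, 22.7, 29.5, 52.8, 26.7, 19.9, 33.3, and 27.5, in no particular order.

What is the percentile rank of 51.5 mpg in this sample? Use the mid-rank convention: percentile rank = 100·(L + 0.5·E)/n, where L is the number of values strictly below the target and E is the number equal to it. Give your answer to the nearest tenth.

Sorted: 19.9, 22.7, 23.2, 25.3, 26.7, 27.5, 29.5, 29.6, 29.8, 30.5, 30.7, 33.3, 35.2, 39.2, 43.5, 45.8, 47.3, 47.8, 49.7, 50.8, 51.5, 52.4, 52.8, 53.8.
Count below 51.5: L = 20; count equal: E = 1; n = 24.
Percentile rank = 100·(20 + 0.5·1)/24 = 100·20.5/24 = 85.42.

85.4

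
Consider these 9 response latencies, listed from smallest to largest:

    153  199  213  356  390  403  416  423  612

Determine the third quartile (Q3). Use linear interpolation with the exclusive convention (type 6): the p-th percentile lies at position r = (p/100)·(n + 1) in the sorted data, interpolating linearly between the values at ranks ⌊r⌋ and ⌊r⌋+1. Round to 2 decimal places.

n = 9.
r = (75/100)·(9 + 1) = 7.5.
Rank 7 is 416 and rank 8 is 423.
Interpolate: 416 + 0.5·(423 − 416) = 416 + 0.5·7 = 419.5.

419.50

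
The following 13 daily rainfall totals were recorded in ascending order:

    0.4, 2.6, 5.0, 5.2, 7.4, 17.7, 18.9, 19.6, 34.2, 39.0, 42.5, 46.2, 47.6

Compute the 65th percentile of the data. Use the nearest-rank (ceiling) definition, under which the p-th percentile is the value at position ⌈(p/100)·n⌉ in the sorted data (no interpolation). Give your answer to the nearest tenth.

34.2

n = 13.
Position = ⌈65/100 · 13⌉ = ⌈8.45⌉ = 9.
The value at rank 9 is 34.2.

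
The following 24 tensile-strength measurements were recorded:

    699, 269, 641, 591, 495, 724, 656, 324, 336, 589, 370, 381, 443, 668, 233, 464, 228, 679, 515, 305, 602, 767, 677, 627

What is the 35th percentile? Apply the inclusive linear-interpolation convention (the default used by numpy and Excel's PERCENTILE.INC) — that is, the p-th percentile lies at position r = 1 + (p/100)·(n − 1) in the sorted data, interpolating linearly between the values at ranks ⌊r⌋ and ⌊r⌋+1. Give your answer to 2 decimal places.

Sorted: 228, 233, 269, 305, 324, 336, 370, 381, 443, 464, 495, 515, 589, 591, 602, 627, 641, 656, 668, 677, 679, 699, 724, 767.
n = 24.
r = 1 + (35/100)·(24 − 1) = 1 + 8.05 = 9.05.
Rank 9 is 443 and rank 10 is 464.
Interpolate: 443 + 0.05·(464 − 443) = 443 + 0.05·21 = 444.05.

444.05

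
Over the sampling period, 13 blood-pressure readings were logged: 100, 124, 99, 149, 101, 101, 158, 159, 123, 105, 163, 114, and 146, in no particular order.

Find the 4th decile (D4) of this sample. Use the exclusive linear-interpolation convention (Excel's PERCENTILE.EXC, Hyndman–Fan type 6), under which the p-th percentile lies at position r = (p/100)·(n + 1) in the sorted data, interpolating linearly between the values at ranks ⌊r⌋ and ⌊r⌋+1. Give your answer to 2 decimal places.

110.40

Sorted: 99, 100, 101, 101, 105, 114, 123, 124, 146, 149, 158, 159, 163.
n = 13.
r = (40/100)·(13 + 1) = 5.6.
Rank 5 is 105 and rank 6 is 114.
Interpolate: 105 + 0.6·(114 − 105) = 105 + 0.6·9 = 110.4.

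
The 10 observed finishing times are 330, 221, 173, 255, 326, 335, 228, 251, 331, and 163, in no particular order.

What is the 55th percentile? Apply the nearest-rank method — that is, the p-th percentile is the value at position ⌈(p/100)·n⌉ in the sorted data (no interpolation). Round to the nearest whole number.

Sorted: 163, 173, 221, 228, 251, 255, 326, 330, 331, 335.
n = 10.
Position = ⌈55/100 · 10⌉ = ⌈5.5⌉ = 6.
The value at rank 6 is 255.

255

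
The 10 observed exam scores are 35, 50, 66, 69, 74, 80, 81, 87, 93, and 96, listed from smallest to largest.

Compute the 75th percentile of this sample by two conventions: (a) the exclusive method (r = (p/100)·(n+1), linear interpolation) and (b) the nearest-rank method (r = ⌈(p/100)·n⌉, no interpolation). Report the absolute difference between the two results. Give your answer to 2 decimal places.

n = 10.
(a) r = 8.25; between ranks 8 (87) and 9 (93): 88.5.
(b) the nearest-rank method: rank 8 → 87.
|88.5 − 87| = 1.5.

1.50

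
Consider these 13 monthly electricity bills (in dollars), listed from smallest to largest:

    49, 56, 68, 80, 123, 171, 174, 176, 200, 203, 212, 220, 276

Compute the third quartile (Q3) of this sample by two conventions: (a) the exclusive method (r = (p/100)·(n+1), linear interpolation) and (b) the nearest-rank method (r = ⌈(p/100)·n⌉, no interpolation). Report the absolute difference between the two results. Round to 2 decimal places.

4.50

n = 13.
(a) r = 10.5; between ranks 10 (203) and 11 (212): 207.5.
(b) the nearest-rank method: rank 10 → 203.
|207.5 − 203| = 4.5.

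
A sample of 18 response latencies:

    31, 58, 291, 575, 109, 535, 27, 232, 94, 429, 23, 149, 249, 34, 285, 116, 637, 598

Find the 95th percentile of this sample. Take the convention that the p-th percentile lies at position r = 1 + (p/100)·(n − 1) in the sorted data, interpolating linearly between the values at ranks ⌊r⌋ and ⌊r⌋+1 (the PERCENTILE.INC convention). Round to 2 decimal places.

603.85

Sorted: 23, 27, 31, 34, 58, 94, 109, 116, 149, 232, 249, 285, 291, 429, 535, 575, 598, 637.
n = 18.
r = 1 + (95/100)·(18 − 1) = 1 + 16.15 = 17.15.
Rank 17 is 598 and rank 18 is 637.
Interpolate: 598 + 0.15·(637 − 598) = 598 + 0.15·39 = 603.85.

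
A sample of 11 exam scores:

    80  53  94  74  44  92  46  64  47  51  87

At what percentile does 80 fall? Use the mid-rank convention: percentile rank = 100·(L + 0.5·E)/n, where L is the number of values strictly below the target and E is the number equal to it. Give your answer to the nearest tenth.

68.2

Sorted: 44, 46, 47, 51, 53, 64, 74, 80, 87, 92, 94.
Count below 80: L = 7; count equal: E = 1; n = 11.
Percentile rank = 100·(7 + 0.5·1)/11 = 100·7.5/11 = 68.18.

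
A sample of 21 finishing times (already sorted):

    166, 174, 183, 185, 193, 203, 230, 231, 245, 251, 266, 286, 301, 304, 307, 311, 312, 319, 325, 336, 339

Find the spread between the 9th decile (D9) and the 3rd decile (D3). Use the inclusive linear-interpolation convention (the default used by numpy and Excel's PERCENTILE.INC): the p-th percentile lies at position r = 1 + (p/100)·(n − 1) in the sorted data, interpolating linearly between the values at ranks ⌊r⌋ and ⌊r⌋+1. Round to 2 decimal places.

95.00

n = 21.
P30: r = 7 (integer) → 230.
P90: r = 19 (integer) → 325.
Difference: 325 − 230 = 95.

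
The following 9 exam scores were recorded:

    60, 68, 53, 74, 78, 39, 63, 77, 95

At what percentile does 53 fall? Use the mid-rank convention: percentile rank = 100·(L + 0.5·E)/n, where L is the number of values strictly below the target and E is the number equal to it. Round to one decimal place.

16.7

Sorted: 39, 53, 60, 63, 68, 74, 77, 78, 95.
Count below 53: L = 1; count equal: E = 1; n = 9.
Percentile rank = 100·(1 + 0.5·1)/9 = 100·1.5/9 = 16.67.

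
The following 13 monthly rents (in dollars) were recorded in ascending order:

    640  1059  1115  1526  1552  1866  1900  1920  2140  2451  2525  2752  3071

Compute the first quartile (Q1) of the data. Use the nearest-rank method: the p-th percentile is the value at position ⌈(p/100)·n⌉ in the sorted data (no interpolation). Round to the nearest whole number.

1526

n = 13.
Position = ⌈25/100 · 13⌉ = ⌈3.25⌉ = 4.
The value at rank 4 is 1526.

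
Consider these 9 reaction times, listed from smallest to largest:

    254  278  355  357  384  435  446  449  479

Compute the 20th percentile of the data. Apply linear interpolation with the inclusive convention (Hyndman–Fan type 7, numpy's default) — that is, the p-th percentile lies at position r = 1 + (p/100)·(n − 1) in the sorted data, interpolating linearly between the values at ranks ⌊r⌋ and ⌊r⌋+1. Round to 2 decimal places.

n = 9.
r = 1 + (20/100)·(9 − 1) = 1 + 1.6 = 2.6.
Rank 2 is 278 and rank 3 is 355.
Interpolate: 278 + 0.6·(355 − 278) = 278 + 0.6·77 = 324.2.

324.20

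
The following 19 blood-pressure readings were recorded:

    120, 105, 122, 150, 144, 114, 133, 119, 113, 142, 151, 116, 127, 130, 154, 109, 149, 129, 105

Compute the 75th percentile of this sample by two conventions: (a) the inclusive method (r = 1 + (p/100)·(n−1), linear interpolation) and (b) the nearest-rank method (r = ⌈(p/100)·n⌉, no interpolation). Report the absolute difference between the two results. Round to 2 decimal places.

1.00

Sorted: 105, 105, 109, 113, 114, 116, 119, 120, 122, 127, 129, 130, 133, 142, 144, 149, 150, 151, 154.
n = 19.
(a) r = 14.5; between ranks 14 (142) and 15 (144): 143.
(b) the nearest-rank method: rank 15 → 144.
|143 − 144| = 1.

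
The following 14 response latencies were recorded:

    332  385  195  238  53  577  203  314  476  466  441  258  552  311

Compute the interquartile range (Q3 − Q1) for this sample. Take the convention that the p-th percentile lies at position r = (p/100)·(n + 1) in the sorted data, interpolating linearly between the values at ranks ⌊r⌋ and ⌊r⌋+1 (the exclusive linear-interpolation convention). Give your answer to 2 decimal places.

239.25

Sorted: 53, 195, 203, 238, 258, 311, 314, 332, 385, 441, 466, 476, 552, 577.
n = 14.
P25: r = 3.75; ranks 3–4 are 203, 238; interpolating gives 229.25.
P75: r = 11.25; ranks 11–12 are 466, 476; interpolating gives 468.5.
Difference: 468.5 − 229.25 = 239.25.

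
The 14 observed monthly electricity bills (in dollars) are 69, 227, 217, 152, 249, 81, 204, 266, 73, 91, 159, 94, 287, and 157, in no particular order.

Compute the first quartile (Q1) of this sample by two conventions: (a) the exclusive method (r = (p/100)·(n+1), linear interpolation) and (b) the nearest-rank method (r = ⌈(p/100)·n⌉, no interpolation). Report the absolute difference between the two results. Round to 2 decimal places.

Sorted: 69, 73, 81, 91, 94, 152, 157, 159, 204, 217, 227, 249, 266, 287.
n = 14.
(a) r = 3.75; between ranks 3 (81) and 4 (91): 88.5.
(b) the nearest-rank method: rank 4 → 91.
|88.5 − 91| = 2.5.

2.50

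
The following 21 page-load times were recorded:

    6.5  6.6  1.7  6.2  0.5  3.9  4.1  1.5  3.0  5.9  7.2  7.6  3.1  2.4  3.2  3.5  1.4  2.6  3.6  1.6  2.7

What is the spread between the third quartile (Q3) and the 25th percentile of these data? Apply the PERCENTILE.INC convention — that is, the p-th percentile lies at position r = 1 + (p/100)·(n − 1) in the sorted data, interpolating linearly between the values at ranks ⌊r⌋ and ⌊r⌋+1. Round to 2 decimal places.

3.50

Sorted: 0.5, 1.4, 1.5, 1.6, 1.7, 2.4, 2.6, 2.7, 3.0, 3.1, 3.2, 3.5, 3.6, 3.9, 4.1, 5.9, 6.2, 6.5, 6.6, 7.2, 7.6.
n = 21.
P25: r = 6 (integer) → 2.4.
P75: r = 16 (integer) → 5.9.
Difference: 5.9 − 2.4 = 3.5.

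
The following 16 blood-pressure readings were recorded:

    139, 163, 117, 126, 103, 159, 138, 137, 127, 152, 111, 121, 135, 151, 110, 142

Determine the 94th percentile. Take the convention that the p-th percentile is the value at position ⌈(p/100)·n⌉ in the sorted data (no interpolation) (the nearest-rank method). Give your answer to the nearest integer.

Sorted: 103, 110, 111, 117, 121, 126, 127, 135, 137, 138, 139, 142, 151, 152, 159, 163.
n = 16.
Position = ⌈94/100 · 16⌉ = ⌈15.04⌉ = 16.
The value at rank 16 is 163.

163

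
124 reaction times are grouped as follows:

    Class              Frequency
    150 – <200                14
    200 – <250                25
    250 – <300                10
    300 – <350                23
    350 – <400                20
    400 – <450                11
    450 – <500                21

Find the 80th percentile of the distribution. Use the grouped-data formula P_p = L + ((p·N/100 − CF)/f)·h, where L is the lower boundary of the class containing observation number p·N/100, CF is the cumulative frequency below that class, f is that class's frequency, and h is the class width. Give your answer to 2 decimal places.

N = 124; target position k = 80/100 · 124 = 99.2.
Cumulative frequencies: 14, 39, 49, 72, 92, 103, 124.
Observation 99.2 falls in the class 400 – <450.
L = 400, CF = 92, f = 11, h = 50.
P80 = 400 + ((99.2 − 92)/11)·50 = 400 + 32.7273 = 432.727.

432.73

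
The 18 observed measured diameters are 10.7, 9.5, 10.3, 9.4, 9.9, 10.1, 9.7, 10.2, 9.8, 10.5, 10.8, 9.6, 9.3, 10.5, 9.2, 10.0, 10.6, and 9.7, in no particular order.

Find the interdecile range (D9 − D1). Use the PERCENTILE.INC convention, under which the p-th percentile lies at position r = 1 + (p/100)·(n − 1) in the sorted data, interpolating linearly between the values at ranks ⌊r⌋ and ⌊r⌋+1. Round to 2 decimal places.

Sorted: 9.2, 9.3, 9.4, 9.5, 9.6, 9.7, 9.7, 9.8, 9.9, 10.0, 10.1, 10.2, 10.3, 10.5, 10.5, 10.6, 10.7, 10.8.
n = 18.
P10: r = 2.7; ranks 2–3 are 9.3, 9.4; interpolating gives 9.37.
P90: r = 16.3; ranks 16–17 are 10.6, 10.7; interpolating gives 10.63.
Difference: 10.63 − 9.37 = 1.26.

1.26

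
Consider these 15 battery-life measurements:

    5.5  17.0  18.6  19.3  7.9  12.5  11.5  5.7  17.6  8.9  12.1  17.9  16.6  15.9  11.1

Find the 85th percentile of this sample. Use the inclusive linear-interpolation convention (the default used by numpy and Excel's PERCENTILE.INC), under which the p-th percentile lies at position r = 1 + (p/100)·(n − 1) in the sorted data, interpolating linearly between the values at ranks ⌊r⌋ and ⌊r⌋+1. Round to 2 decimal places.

Sorted: 5.5, 5.7, 7.9, 8.9, 11.1, 11.5, 12.1, 12.5, 15.9, 16.6, 17.0, 17.6, 17.9, 18.6, 19.3.
n = 15.
r = 1 + (85/100)·(15 − 1) = 1 + 11.9 = 12.9.
Rank 12 is 17.6 and rank 13 is 17.9.
Interpolate: 17.6 + 0.9·(17.9 − 17.6) = 17.6 + 0.9·0.3 = 17.87.

17.87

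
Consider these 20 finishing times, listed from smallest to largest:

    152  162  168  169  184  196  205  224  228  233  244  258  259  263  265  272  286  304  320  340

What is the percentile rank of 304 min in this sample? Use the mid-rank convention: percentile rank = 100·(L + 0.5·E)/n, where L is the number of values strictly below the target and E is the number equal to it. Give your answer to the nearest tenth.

Count below 304: L = 17; count equal: E = 1; n = 20.
Percentile rank = 100·(17 + 0.5·1)/20 = 100·17.5/20 = 87.5.

87.5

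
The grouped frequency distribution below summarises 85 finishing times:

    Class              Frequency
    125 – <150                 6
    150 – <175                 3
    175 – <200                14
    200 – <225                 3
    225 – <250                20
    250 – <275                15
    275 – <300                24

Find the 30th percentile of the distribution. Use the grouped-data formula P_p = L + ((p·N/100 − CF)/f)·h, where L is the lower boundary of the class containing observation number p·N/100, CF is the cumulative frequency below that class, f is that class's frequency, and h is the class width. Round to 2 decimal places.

N = 85; target position k = 30/100 · 85 = 25.5.
Cumulative frequencies: 6, 9, 23, 26, 46, 61, 85.
Observation 25.5 falls in the class 200 – <225.
L = 200, CF = 23, f = 3, h = 25.
P30 = 200 + ((25.5 − 23)/3)·25 = 200 + 20.8333 = 220.833.

220.83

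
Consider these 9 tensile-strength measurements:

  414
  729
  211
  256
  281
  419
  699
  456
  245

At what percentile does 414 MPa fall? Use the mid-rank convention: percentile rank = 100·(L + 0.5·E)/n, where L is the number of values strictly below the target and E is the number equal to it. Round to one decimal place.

50.0

Sorted: 211, 245, 256, 281, 414, 419, 456, 699, 729.
Count below 414: L = 4; count equal: E = 1; n = 9.
Percentile rank = 100·(4 + 0.5·1)/9 = 100·4.5/9 = 50.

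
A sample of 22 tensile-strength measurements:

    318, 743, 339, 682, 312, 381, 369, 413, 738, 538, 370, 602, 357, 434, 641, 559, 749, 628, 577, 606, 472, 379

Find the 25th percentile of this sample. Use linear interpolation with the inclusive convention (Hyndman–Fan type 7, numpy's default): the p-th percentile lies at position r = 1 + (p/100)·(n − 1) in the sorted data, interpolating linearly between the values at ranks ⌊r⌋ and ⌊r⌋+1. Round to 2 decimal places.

372.25

Sorted: 312, 318, 339, 357, 369, 370, 379, 381, 413, 434, 472, 538, 559, 577, 602, 606, 628, 641, 682, 738, 743, 749.
n = 22.
r = 1 + (25/100)·(22 − 1) = 1 + 5.25 = 6.25.
Rank 6 is 370 and rank 7 is 379.
Interpolate: 370 + 0.25·(379 − 370) = 370 + 0.25·9 = 372.25.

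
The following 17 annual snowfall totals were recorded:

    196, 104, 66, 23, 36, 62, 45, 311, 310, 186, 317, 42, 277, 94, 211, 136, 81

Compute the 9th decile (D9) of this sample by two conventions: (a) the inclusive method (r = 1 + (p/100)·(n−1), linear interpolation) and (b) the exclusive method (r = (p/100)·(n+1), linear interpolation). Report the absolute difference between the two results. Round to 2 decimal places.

1.80

Sorted: 23, 36, 42, 45, 62, 66, 81, 94, 104, 136, 186, 196, 211, 277, 310, 311, 317.
n = 17.
(a) r = 15.4; between ranks 15 (310) and 16 (311): 310.4.
(b) r = 16.2; between ranks 16 (311) and 17 (317): 312.2.
|310.4 − 312.2| = 1.8.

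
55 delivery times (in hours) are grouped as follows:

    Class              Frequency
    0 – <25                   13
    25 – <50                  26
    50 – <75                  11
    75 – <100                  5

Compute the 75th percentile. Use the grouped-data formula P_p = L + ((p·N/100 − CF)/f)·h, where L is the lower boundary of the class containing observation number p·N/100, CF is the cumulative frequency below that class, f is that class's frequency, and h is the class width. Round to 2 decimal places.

55.11

N = 55; target position k = 75/100 · 55 = 41.25.
Cumulative frequencies: 13, 39, 50, 55.
Observation 41.25 falls in the class 50 – <75.
L = 50, CF = 39, f = 11, h = 25.
P75 = 50 + ((41.25 − 39)/11)·25 = 50 + 5.11364 = 55.1136.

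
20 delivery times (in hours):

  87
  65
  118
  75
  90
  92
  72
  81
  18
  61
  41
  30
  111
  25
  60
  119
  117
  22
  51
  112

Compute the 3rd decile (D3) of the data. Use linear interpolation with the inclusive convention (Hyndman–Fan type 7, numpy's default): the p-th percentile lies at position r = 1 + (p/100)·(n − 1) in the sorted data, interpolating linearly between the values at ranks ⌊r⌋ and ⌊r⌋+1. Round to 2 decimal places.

Sorted: 18, 22, 25, 30, 41, 51, 60, 61, 65, 72, 75, 81, 87, 90, 92, 111, 112, 117, 118, 119.
n = 20.
r = 1 + (30/100)·(20 − 1) = 1 + 5.7 = 6.7.
Rank 6 is 51 and rank 7 is 60.
Interpolate: 51 + 0.7·(60 − 51) = 51 + 0.7·9 = 57.3.

57.30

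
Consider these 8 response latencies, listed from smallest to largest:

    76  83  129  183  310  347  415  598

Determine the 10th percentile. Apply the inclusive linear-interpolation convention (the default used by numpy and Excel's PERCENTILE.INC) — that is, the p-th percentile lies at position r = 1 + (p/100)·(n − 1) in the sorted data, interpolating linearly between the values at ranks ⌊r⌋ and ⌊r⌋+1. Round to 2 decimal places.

n = 8.
r = 1 + (10/100)·(8 − 1) = 1 + 0.7 = 1.7.
Rank 1 is 76 and rank 2 is 83.
Interpolate: 76 + 0.7·(83 − 76) = 76 + 0.7·7 = 80.9.

80.90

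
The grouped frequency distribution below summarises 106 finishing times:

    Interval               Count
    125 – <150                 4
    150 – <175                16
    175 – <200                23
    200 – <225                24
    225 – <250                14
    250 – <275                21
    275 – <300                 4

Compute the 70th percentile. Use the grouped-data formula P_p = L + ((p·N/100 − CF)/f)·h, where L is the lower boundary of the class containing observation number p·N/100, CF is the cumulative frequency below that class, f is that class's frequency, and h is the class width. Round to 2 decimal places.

N = 106; target position k = 70/100 · 106 = 74.2.
Cumulative frequencies: 4, 20, 43, 67, 81, 102, 106.
Observation 74.2 falls in the class 225 – <250.
L = 225, CF = 67, f = 14, h = 25.
P70 = 225 + ((74.2 − 67)/14)·25 = 225 + 12.8571 = 237.857.

237.86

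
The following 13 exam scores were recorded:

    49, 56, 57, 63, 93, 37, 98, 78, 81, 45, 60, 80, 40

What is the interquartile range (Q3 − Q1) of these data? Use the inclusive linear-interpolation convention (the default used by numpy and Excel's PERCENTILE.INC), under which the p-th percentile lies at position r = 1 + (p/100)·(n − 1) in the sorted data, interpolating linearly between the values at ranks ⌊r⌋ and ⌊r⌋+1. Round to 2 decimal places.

31.00

Sorted: 37, 40, 45, 49, 56, 57, 60, 63, 78, 80, 81, 93, 98.
n = 13.
P25: r = 4 (integer) → 49.
P75: r = 10 (integer) → 80.
Difference: 80 − 49 = 31.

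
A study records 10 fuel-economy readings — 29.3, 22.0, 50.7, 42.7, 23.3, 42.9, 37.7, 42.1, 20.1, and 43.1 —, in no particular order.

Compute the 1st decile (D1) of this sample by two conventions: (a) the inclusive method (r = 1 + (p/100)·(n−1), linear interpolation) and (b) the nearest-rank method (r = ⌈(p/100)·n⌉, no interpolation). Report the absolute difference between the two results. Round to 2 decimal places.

1.71

Sorted: 20.1, 22.0, 23.3, 29.3, 37.7, 42.1, 42.7, 42.9, 43.1, 50.7.
n = 10.
(a) r = 1.9; between ranks 1 (20.1) and 2 (22.0): 21.81.
(b) the nearest-rank method: rank 1 → 20.1.
|21.81 − 20.1| = 1.71.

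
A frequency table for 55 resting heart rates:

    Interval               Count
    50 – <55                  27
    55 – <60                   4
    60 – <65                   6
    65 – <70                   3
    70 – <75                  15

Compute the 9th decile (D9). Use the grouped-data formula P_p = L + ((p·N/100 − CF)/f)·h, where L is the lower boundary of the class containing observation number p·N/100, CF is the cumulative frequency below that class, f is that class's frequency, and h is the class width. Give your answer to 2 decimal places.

N = 55; target position k = 90/100 · 55 = 49.5.
Cumulative frequencies: 27, 31, 37, 40, 55.
Observation 49.5 falls in the class 70 – <75.
L = 70, CF = 40, f = 15, h = 5.
P90 = 70 + ((49.5 − 40)/15)·5 = 70 + 3.16667 = 73.1667.

73.17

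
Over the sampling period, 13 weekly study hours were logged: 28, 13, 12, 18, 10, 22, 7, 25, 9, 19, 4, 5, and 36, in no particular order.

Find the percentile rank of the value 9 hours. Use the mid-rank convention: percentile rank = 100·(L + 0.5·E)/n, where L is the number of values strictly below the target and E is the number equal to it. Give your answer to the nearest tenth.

26.9

Sorted: 4, 5, 7, 9, 10, 12, 13, 18, 19, 22, 25, 28, 36.
Count below 9: L = 3; count equal: E = 1; n = 13.
Percentile rank = 100·(3 + 0.5·1)/13 = 100·3.5/13 = 26.92.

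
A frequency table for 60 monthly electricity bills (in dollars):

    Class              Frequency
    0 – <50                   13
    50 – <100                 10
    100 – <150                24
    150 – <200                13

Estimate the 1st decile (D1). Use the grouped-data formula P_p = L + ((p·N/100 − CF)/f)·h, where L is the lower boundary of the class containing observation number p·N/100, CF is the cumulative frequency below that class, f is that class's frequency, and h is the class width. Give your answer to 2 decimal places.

N = 60; target position k = 10/100 · 60 = 6.
Cumulative frequencies: 13, 23, 47, 60.
Observation 6 falls in the class 0 – <50.
L = 0, CF = 0, f = 13, h = 50.
P10 = 0 + ((6 − 0)/13)·50 = 0 + 23.0769 = 23.0769.

23.08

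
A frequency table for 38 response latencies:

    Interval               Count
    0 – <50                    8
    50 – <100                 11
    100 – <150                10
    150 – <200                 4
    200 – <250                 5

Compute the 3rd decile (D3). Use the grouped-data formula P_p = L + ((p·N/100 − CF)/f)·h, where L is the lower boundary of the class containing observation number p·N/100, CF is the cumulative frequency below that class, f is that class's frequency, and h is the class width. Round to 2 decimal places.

N = 38; target position k = 30/100 · 38 = 11.4.
Cumulative frequencies: 8, 19, 29, 33, 38.
Observation 11.4 falls in the class 50 – <100.
L = 50, CF = 8, f = 11, h = 50.
P30 = 50 + ((11.4 − 8)/11)·50 = 50 + 15.4545 = 65.4545.

65.45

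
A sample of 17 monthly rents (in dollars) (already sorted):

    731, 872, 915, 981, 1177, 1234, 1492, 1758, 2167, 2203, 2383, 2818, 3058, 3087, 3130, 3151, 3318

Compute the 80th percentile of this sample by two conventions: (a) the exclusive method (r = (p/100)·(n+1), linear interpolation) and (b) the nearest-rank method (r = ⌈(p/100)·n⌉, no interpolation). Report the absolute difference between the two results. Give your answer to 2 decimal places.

17.20

n = 17.
(a) r = 14.4; between ranks 14 (3087) and 15 (3130): 3104.2.
(b) the nearest-rank method: rank 14 → 3087.
|3104.2 − 3087| = 17.2.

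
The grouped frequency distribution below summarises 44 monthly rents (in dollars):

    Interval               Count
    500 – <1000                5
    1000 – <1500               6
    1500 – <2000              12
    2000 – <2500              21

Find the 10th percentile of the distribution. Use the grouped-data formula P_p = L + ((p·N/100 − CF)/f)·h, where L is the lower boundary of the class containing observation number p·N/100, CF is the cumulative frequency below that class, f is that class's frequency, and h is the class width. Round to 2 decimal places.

940.00

N = 44; target position k = 10/100 · 44 = 4.4.
Cumulative frequencies: 5, 11, 23, 44.
Observation 4.4 falls in the class 500 – <1000.
L = 500, CF = 0, f = 5, h = 500.
P10 = 500 + ((4.4 − 0)/5)·500 = 500 + 440 = 940.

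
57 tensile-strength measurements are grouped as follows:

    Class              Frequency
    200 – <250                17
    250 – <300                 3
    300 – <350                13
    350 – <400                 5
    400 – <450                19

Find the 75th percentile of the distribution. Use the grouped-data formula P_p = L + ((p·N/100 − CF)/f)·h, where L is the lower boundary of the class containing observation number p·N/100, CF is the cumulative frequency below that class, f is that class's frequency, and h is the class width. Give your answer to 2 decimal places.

N = 57; target position k = 75/100 · 57 = 42.75.
Cumulative frequencies: 17, 20, 33, 38, 57.
Observation 42.75 falls in the class 400 – <450.
L = 400, CF = 38, f = 19, h = 50.
P75 = 400 + ((42.75 − 38)/19)·50 = 400 + 12.5 = 412.5.

412.50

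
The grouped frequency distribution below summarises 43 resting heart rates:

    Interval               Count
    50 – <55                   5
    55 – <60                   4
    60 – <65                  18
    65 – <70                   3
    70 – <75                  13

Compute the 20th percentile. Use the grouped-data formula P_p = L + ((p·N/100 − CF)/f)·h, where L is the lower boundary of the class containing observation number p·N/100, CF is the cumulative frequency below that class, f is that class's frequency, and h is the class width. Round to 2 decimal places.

59.50

N = 43; target position k = 20/100 · 43 = 8.6.
Cumulative frequencies: 5, 9, 27, 30, 43.
Observation 8.6 falls in the class 55 – <60.
L = 55, CF = 5, f = 4, h = 5.
P20 = 55 + ((8.6 − 5)/4)·5 = 55 + 4.5 = 59.5.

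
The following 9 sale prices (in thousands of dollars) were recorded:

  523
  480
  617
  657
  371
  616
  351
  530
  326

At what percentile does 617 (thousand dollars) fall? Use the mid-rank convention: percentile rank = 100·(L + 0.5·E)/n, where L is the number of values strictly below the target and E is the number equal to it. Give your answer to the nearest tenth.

Sorted: 326, 351, 371, 480, 523, 530, 616, 617, 657.
Count below 617: L = 7; count equal: E = 1; n = 9.
Percentile rank = 100·(7 + 0.5·1)/9 = 100·7.5/9 = 83.33.

83.3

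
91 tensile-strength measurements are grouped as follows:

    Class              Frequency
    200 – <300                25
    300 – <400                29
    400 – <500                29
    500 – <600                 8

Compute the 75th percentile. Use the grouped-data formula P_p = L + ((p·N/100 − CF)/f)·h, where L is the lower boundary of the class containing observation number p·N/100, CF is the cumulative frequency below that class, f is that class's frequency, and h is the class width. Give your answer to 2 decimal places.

449.14

N = 91; target position k = 75/100 · 91 = 68.25.
Cumulative frequencies: 25, 54, 83, 91.
Observation 68.25 falls in the class 400 – <500.
L = 400, CF = 54, f = 29, h = 100.
P75 = 400 + ((68.25 − 54)/29)·100 = 400 + 49.1379 = 449.138.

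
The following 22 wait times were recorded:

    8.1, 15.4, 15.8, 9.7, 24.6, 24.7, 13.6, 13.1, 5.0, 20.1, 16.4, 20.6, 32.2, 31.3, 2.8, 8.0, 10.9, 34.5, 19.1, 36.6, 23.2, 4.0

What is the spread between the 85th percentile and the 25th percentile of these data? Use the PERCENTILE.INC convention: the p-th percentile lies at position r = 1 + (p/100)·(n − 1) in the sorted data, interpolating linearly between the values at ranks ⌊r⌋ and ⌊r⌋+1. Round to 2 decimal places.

20.31

Sorted: 2.8, 4.0, 5.0, 8.0, 8.1, 9.7, 10.9, 13.1, 13.6, 15.4, 15.8, 16.4, 19.1, 20.1, 20.6, 23.2, 24.6, 24.7, 31.3, 32.2, 34.5, 36.6.
n = 22.
P25: r = 6.25; ranks 6–7 are 9.7, 10.9; interpolating gives 10.
P85: r = 18.85; ranks 18–19 are 24.7, 31.3; interpolating gives 30.31.
Difference: 30.31 − 10 = 20.31.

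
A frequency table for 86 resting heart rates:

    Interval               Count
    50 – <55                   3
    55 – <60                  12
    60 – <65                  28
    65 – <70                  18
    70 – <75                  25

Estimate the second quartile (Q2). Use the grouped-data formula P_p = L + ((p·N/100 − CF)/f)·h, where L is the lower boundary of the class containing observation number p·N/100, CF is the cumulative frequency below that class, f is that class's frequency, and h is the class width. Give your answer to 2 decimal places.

N = 86; target position k = 50/100 · 86 = 43.
Cumulative frequencies: 3, 15, 43, 61, 86.
Observation 43 falls in the class 60 – <65.
L = 60, CF = 15, f = 28, h = 5.
P50 = 60 + ((43 − 15)/28)·5 = 60 + 5 = 65.

65.00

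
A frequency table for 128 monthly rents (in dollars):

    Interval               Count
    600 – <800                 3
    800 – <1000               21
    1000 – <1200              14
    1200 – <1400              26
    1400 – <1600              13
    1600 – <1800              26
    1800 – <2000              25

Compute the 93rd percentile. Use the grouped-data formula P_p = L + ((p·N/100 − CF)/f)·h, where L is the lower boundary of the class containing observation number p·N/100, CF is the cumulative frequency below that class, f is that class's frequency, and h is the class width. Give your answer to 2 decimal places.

1928.32

N = 128; target position k = 93/100 · 128 = 119.04.
Cumulative frequencies: 3, 24, 38, 64, 77, 103, 128.
Observation 119.04 falls in the class 1800 – <2000.
L = 1800, CF = 103, f = 25, h = 200.
P93 = 1800 + ((119.04 − 103)/25)·200 = 1800 + 128.32 = 1928.32.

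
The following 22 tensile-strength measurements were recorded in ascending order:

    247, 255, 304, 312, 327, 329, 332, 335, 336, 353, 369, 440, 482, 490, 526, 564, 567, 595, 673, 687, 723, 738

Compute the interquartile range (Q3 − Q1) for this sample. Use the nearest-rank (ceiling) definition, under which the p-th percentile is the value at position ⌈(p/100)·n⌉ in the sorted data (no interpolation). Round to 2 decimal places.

238.00

n = 22.
P25: rank ⌈25/100·22⌉ = 6 → 329.
P75: rank ⌈75/100·22⌉ = 17 → 567.
Difference: 567 − 329 = 238.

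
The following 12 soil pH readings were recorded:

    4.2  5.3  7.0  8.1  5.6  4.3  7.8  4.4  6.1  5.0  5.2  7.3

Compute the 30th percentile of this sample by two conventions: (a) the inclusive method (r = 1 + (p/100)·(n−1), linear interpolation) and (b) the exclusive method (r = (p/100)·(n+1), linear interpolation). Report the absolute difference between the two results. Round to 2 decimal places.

0.12

Sorted: 4.2, 4.3, 4.4, 5.0, 5.2, 5.3, 5.6, 6.1, 7.0, 7.3, 7.8, 8.1.
n = 12.
(a) r = 4.3; between ranks 4 (5.0) and 5 (5.2): 5.06.
(b) r = 3.9; between ranks 3 (4.4) and 4 (5.0): 4.94.
|5.06 − 4.94| = 0.12.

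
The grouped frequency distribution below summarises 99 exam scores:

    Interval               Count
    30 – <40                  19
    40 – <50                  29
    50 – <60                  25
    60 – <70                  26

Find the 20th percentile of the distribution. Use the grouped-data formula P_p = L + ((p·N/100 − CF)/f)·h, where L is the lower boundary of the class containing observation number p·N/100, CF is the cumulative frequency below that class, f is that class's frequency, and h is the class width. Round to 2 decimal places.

40.28

N = 99; target position k = 20/100 · 99 = 19.8.
Cumulative frequencies: 19, 48, 73, 99.
Observation 19.8 falls in the class 40 – <50.
L = 40, CF = 19, f = 29, h = 10.
P20 = 40 + ((19.8 − 19)/29)·10 = 40 + 0.275862 = 40.2759.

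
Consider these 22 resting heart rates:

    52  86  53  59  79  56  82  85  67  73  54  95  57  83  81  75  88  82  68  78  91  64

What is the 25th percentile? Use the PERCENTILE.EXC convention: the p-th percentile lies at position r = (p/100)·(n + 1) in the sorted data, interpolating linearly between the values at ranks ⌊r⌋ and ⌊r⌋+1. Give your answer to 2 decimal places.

58.50

Sorted: 52, 53, 54, 56, 57, 59, 64, 67, 68, 73, 75, 78, 79, 81, 82, 82, 83, 85, 86, 88, 91, 95.
n = 22.
r = (25/100)·(22 + 1) = 5.75.
Rank 5 is 57 and rank 6 is 59.
Interpolate: 57 + 0.75·(59 − 57) = 57 + 0.75·2 = 58.5.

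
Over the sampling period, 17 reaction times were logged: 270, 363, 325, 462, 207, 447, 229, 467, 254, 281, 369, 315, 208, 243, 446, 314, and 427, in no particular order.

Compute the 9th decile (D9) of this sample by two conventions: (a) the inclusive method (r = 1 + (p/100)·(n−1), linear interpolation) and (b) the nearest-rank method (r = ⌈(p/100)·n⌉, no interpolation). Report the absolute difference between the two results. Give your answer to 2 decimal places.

Sorted: 207, 208, 229, 243, 254, 270, 281, 314, 315, 325, 363, 369, 427, 446, 447, 462, 467.
n = 17.
(a) r = 15.4; between ranks 15 (447) and 16 (462): 453.
(b) the nearest-rank method: rank 16 → 462.
|453 − 462| = 9.

9.00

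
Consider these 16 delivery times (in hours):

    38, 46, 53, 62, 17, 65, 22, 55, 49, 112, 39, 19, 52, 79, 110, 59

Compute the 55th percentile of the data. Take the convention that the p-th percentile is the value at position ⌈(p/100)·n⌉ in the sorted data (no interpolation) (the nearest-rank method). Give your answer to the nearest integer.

Sorted: 17, 19, 22, 38, 39, 46, 49, 52, 53, 55, 59, 62, 65, 79, 110, 112.
n = 16.
Position = ⌈55/100 · 16⌉ = ⌈8.8⌉ = 9.
The value at rank 9 is 53.

53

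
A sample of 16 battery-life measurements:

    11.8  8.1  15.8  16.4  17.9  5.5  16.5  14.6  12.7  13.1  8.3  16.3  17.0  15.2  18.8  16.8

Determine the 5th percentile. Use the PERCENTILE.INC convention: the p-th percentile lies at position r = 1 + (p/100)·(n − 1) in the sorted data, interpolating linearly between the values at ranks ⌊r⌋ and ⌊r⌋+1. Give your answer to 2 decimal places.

Sorted: 5.5, 8.1, 8.3, 11.8, 12.7, 13.1, 14.6, 15.2, 15.8, 16.3, 16.4, 16.5, 16.8, 17.0, 17.9, 18.8.
n = 16.
r = 1 + (5/100)·(16 − 1) = 1 + 0.75 = 1.75.
Rank 1 is 5.5 and rank 2 is 8.1.
Interpolate: 5.5 + 0.75·(8.1 − 5.5) = 5.5 + 0.75·2.6 = 7.45.

7.45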